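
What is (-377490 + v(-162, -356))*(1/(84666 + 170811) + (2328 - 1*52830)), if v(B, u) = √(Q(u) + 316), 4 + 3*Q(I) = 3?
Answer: 1623471174170990/85159 - 12902099453*√2841/766431 ≈ 1.9063e+10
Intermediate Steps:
Q(I) = -⅓ (Q(I) = -4/3 + (⅓)*3 = -4/3 + 1 = -⅓)
v(B, u) = √2841/3 (v(B, u) = √(-⅓ + 316) = √(947/3) = √2841/3)
(-377490 + v(-162, -356))*(1/(84666 + 170811) + (2328 - 1*52830)) = (-377490 + √2841/3)*(1/(84666 + 170811) + (2328 - 1*52830)) = (-377490 + √2841/3)*(1/255477 + (2328 - 52830)) = (-377490 + √2841/3)*(1/255477 - 50502) = (-377490 + √2841/3)*(-12902099453/255477) = 1623471174170990/85159 - 12902099453*√2841/766431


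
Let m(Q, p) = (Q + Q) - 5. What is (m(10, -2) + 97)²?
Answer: 12544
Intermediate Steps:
m(Q, p) = -5 + 2*Q (m(Q, p) = 2*Q - 5 = -5 + 2*Q)
(m(10, -2) + 97)² = ((-5 + 2*10) + 97)² = ((-5 + 20) + 97)² = (15 + 97)² = 112² = 12544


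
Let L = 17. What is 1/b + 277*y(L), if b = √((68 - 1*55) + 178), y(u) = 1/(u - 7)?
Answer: 277/10 + √191/191 ≈ 27.772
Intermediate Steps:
y(u) = 1/(-7 + u)
b = √191 (b = √((68 - 55) + 178) = √(13 + 178) = √191 ≈ 13.820)
1/b + 277*y(L) = 1/(√191) + 277/(-7 + 17) = √191/191 + 277/10 = 277/10 + √191/191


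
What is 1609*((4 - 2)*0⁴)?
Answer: 0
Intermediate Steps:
1609*((4 - 2)*0⁴) = 1609*(2*0) = 1609*0 = 0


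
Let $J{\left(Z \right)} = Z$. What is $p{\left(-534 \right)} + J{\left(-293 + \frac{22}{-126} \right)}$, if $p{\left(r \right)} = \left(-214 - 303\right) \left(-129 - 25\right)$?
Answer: $\frac{4997464}{63} \approx 79325.0$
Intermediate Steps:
$p{\left(r \right)} = 79618$ ($p{\left(r \right)} = \left(-517\right) \left(-154\right) = 79618$)
$p{\left(-534 \right)} + J{\left(-293 + \frac{22}{-126} \right)} = 79618 - \left(293 - \frac{22}{-126}\right) = 79618 + \left(-293 + 22 \left(- \frac{1}{126}\right)\right) = 79618 - \frac{18470}{63} = \frac{4997464}{63}$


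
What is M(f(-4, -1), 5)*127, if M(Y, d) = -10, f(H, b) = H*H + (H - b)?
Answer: -1270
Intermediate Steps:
f(H, b) = H + H² - b (f(H, b) = H² + (H - b) = H + H² - b)
M(f(-4, -1), 5)*127 = -10*127 = -1270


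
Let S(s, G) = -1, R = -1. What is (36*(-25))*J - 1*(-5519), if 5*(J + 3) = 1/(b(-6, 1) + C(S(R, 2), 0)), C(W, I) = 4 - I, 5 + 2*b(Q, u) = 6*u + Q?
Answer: 8099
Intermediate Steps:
b(Q, u) = -5/2 + Q/2 + 3*u (b(Q, u) = -5/2 + (6*u + Q)/2 = -5/2 + (Q + 6*u)/2 = -5/2 + (Q/2 + 3*u) = -5/2 + Q/2 + 3*u)
J = -43/15 (J = -3 + 1/(5*((-5/2 + (½)*(-6) + 3*1) + (4 - 1*0))) = -3 + 1/(5*((-5/2 - 3 + 3) + (4 + 0))) = -3 + 1/(5*(-5/2 + 4)) = -3 + 1/(5*(3/2)) = -3 + (⅕)*(⅔) = -3 + 2/15 = -43/15 ≈ -2.8667)
(36*(-25))*J - 1*(-5519) = (36*(-25))*(-43/15) - 1*(-5519) = -900*(-43/15) + 5519 = 2580 + 5519 = 8099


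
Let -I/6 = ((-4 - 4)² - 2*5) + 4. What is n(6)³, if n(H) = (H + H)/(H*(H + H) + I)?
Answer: -1/12167 ≈ -8.2190e-5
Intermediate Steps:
I = -348 (I = -6*(((-4 - 4)² - 2*5) + 4) = -6*(((-8)² - 10) + 4) = -6*((64 - 10) + 4) = -6*(54 + 4) = -6*58 = -348)
n(H) = 2*H/(-348 + 2*H²) (n(H) = (H + H)/(H*(H + H) - 348) = (2*H)/(H*(2*H) - 348) = (2*H)/(2*H² - 348) = (2*H)/(-348 + 2*H²) = 2*H/(-348 + 2*H²))
n(6)³ = (6/(-174 + 6²))³ = (6/(-174 + 36))³ = (6/(-138))³ = (6*(-1/138))³ = (-1/23)³ = -1/12167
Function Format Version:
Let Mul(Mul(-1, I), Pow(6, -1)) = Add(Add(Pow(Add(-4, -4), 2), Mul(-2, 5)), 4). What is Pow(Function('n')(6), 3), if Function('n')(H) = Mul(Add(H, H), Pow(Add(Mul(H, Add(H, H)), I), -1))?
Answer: Rational(-1, 12167) ≈ -8.2190e-5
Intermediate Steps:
I = -348 (I = Mul(-6, Add(Add(Pow(Add(-4, -4), 2), Mul(-2, 5)), 4)) = Mul(-6, Add(Add(Pow(-8, 2), -10), 4)) = Mul(-6, Add(Add(64, -10), 4)) = Mul(-6, Add(54, 4)) = Mul(-6, 58) = -348)
Function('n')(H) = Mul(2, H, Pow(Add(-348, Mul(2, Pow(H, 2))), -1)) (Function('n')(H) = Mul(Add(H, H), Pow(Add(Mul(H, Add(H, H)), -348), -1)) = Mul(Mul(2, H), Pow(Add(Mul(H, Mul(2, H)), -348), -1)) = Mul(Mul(2, H), Pow(Add(Mul(2, Pow(H, 2)), -348), -1)) = Mul(Mul(2, H), Pow(Add(-348, Mul(2, Pow(H, 2))), -1)) = Mul(2, H, Pow(Add(-348, Mul(2, Pow(H, 2))), -1)))
Pow(Function('n')(6), 3) = Pow(Mul(6, Pow(Add(-174, Pow(6, 2)), -1)), 3) = Pow(Mul(6, Pow(Add(-174, 36), -1)), 3) = Pow(Mul(6, Pow(-138, -1)), 3) = Pow(Mul(6, Rational(-1, 138)), 3) = Pow(Rational(-1, 23), 3) = Rational(-1, 12167)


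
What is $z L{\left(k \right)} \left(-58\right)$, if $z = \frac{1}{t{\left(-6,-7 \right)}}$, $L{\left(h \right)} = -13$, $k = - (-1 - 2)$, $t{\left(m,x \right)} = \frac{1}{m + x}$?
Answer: $-9802$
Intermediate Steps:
$k = 3$ ($k = \left(-1\right) \left(-3\right) = 3$)
$z = -13$ ($z = \frac{1}{\frac{1}{-6 - 7}} = \frac{1}{\frac{1}{-13}} = \frac{1}{- \frac{1}{13}} = -13$)
$z L{\left(k \right)} \left(-58\right) = \left(-13\right) \left(-13\right) \left(-58\right) = 169 \left(-58\right) = -9802$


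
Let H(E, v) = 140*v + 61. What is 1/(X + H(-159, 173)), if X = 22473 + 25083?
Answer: 1/71837 ≈ 1.3920e-5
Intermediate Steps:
X = 47556
H(E, v) = 61 + 140*v
1/(X + H(-159, 173)) = 1/(47556 + (61 + 140*173)) = 1/(47556 + (61 + 24220)) = 1/(47556 + 24281) = 1/71837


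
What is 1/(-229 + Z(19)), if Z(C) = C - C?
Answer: -1/229 ≈ -0.0043668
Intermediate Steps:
Z(C) = 0
1/(-229 + Z(19)) = 1/(-229 + 0) = 1/(-229) = -1/229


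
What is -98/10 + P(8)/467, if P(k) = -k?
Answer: -22923/2335 ≈ -9.8171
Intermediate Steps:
-98/10 + P(8)/467 = -98/10 - 1*8/467 = -98*⅒ - 8*1/467 = -49/5 - 8/467 = -22923/2335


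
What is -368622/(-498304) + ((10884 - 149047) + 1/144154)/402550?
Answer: 1433280165929337/3614522354897600 ≈ 0.39653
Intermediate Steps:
-368622/(-498304) + ((10884 - 149047) + 1/144154)/402550 = -368622*(-1/498304) + (-138163 + 1/144154)*(1/402550) = 184311/249152 - 19916749101/144154*1/402550 = 184311/249152 - 19916749101/58029192700 = 1433280165929337/3614522354897600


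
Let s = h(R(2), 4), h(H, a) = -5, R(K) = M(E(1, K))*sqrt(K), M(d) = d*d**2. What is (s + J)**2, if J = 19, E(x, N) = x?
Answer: 196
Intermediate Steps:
M(d) = d**3
R(K) = sqrt(K) (R(K) = 1**3*sqrt(K) = 1*sqrt(K) = sqrt(K))
s = -5
(s + J)**2 = (-5 + 19)**2 = 14**2 = 196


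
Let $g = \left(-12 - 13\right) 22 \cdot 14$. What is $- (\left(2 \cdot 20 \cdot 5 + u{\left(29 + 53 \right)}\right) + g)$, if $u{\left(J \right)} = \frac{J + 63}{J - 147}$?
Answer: $\frac{97529}{13} \approx 7502.2$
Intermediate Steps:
$u{\left(J \right)} = \frac{63 + J}{-147 + J}$
$g = -7700$ ($g = \left(-12 - 13\right) 22 \cdot 14 = \left(-25\right) 22 \cdot 14 = \left(-550\right) 14 = -7700$)
$- (\left(2 \cdot 20 \cdot 5 + u{\left(29 + 53 \right)}\right) + g) = - (\left(2 \cdot 20 \cdot 5 + \frac{63 + \left(29 + 53\right)}{-147 + \left(29 + 53\right)}\right) - 7700) = - (\left(40 \cdot 5 + \frac{63 + 82}{-147 + 82}\right) - 7700) = - (\left(200 + \frac{1}{-65} \cdot 145\right) - 7700) = - (\left(200 - \frac{29}{13}\right) - 7700) = - (\frac{2571}{13} - 7700) = \left(-1\right) \left(- \frac{97529}{13}\right) = \frac{97529}{13}$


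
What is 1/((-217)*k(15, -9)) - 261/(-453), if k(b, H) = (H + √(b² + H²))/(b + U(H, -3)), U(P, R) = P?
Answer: 471069/819175 - 2*√34/5425 ≈ 0.57290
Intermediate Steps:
k(b, H) = (H + √(H² + b²))/(H + b) (k(b, H) = (H + √(b² + H²))/(b + H) = (H + √(H² + b²))/(H + b))
1/((-217)*k(15, -9)) - 261/(-453) = 1/((-217)*(((-9 + √((-9)² + 15²))/(-9 + 15)))) - 261/(-453) = -6/(-9 + √(81 + 225))/217 - 261*(-1/453) = -6/(-9 + √306)/217 + 87/151 = -6/(-9 + 3*√34)/217 + 87/151 = -1/(217*(-3/2 + √34/2)) + 87/151 = 87/151 - 1/(217*(-3/2 + √34/2))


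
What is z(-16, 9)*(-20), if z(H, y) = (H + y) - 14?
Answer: 420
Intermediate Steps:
z(H, y) = -14 + H + y
z(-16, 9)*(-20) = (-14 - 16 + 9)*(-20) = -21*(-20) = 420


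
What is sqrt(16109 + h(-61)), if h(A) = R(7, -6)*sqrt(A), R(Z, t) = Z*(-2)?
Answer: sqrt(16109 - 14*I*sqrt(61)) ≈ 126.92 - 0.4307*I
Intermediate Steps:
R(Z, t) = -2*Z
h(A) = -14*sqrt(A) (h(A) = (-2*7)*sqrt(A) = -14*sqrt(A))
sqrt(16109 + h(-61)) = sqrt(16109 - 14*I*sqrt(61))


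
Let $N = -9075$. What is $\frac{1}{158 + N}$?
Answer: $- \frac{1}{8917} \approx -0.00011215$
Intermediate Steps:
$\frac{1}{158 + N} = \frac{1}{158 - 9075} = \frac{1}{-8917} = - \frac{1}{8917}$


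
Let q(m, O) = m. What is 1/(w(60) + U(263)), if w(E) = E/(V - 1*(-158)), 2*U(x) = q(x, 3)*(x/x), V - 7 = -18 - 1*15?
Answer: 22/2903 ≈ 0.0075784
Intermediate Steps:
V = -26 (V = 7 + (-18 - 1*15) = 7 + (-18 - 15) = 7 - 33 = -26)
U(x) = x/2 (U(x) = (x*(x/x))/2 = (x*1)/2 = x/2)
w(E) = E/132 (w(E) = E/(-26 - 1*(-158)) = E/(-26 + 158) = E/132)
1/(w(60) + U(263)) = 1/((1/132)*60 + (1/2)*263) = 1/(5/11 + 263/2) = 1/(2903/22) = 22/2903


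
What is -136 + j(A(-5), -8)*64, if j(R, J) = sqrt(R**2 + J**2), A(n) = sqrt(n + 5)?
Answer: 376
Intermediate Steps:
A(n) = sqrt(5 + n)
j(R, J) = sqrt(J**2 + R**2)
-136 + j(A(-5), -8)*64 = -136 + sqrt((-8)**2 + (sqrt(5 - 5))**2)*64 = -136 + sqrt(64 + (sqrt(0))**2)*64 = -136 + sqrt(64 + 0**2)*64 = -136 + sqrt(64 + 0)*64 = -136 + sqrt(64)*64 = -136 + 8*64 = -136 + 512 = 376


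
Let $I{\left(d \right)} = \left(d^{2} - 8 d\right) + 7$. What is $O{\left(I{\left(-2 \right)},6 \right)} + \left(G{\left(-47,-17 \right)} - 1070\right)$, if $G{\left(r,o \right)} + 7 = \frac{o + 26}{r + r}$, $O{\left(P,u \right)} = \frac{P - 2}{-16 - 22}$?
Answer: $- \frac{962434}{893} \approx -1077.8$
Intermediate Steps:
$I{\left(d \right)} = 7 + d^{2} - 8 d$
$O{\left(P,u \right)} = \frac{1}{19} - \frac{P}{38}$ ($O{\left(P,u \right)} = \frac{-2 + P}{-38} = \left(-2 + P\right) \left(- \frac{1}{38}\right) = \frac{1}{19} - \frac{P}{38}$)
$G{\left(r,o \right)} = -7 + \frac{26 + o}{2 r}$ ($G{\left(r,o \right)} = -7 + \frac{o + 26}{r + r} = -7 + \frac{26 + o}{2 r}$)
$O{\left(I{\left(-2 \right)},6 \right)} + \left(G{\left(-47,-17 \right)} - 1070\right) = \left(\frac{1}{19} - \frac{7 + \left(-2\right)^{2} - -16}{38}\right) - \left(1070 - \frac{26 - 17 - -658}{2 \left(-47\right)}\right) = \left(\frac{1}{19} - \frac{7 + 4 + 16}{38}\right) - \left(1070 + \frac{26 - 17 + 658}{94}\right) = \left(\frac{1}{19} - \frac{27}{38}\right) - \left(1070 + \frac{1}{94} \cdot 667\right) = \left(\frac{1}{19} - \frac{27}{38}\right) - \frac{101247}{94} = - \frac{25}{38} - \frac{101247}{94} = - \frac{962434}{893}$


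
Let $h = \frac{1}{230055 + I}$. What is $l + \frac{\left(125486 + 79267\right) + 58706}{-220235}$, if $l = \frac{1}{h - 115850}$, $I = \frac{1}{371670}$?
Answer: $- \frac{1806065713804670589}{1509745396436221640} \approx -1.1963$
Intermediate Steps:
$I = \frac{1}{371670} \approx 2.6906 \cdot 10^{-6}$
$h = \frac{371670}{85504541851}$ ($h = \frac{1}{230055 + \frac{1}{371670}} = \frac{1}{\frac{85504541851}{371670}} = \frac{371670}{85504541851} \approx 4.3468 \cdot 10^{-6}$)
$l = - \frac{85504541851}{9905701173066680}$ ($l = \frac{1}{\frac{371670}{85504541851} - 115850} = \frac{1}{- \frac{9905701173066680}{85504541851}} = - \frac{85504541851}{9905701173066680} \approx -8.6318 \cdot 10^{-6}$)
$l + \frac{\left(125486 + 79267\right) + 58706}{-220235} = - \frac{85504541851}{9905701173066680} + \frac{\left(125486 + 79267\right) + 58706}{-220235} = - \frac{85504541851}{9905701173066680} + \left(204753 + 58706\right) \left(- \frac{1}{220235}\right) = - \frac{85504541851}{9905701173066680} + 263459 \left(- \frac{1}{220235}\right) = - \frac{85504541851}{9905701173066680} - \frac{263459}{220235} = - \frac{1806065713804670589}{1509745396436221640}$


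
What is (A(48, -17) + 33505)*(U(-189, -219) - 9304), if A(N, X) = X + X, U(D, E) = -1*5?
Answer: -311581539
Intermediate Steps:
U(D, E) = -5
A(N, X) = 2*X
(A(48, -17) + 33505)*(U(-189, -219) - 9304) = (2*(-17) + 33505)*(-5 - 9304) = (-34 + 33505)*(-9309) = 33471*(-9309) = -311581539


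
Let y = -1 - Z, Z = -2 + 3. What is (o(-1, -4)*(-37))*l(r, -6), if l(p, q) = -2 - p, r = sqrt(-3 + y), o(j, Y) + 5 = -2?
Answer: -518 - 259*I*sqrt(5) ≈ -518.0 - 579.14*I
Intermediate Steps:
o(j, Y) = -7 (o(j, Y) = -5 - 2 = -7)
Z = 1
y = -2 (y = -1 - 1*1 = -1 - 1 = -2)
r = I*sqrt(5) (r = sqrt(-3 - 2) = sqrt(-5) = I*sqrt(5) ≈ 2.2361*I)
(o(-1, -4)*(-37))*l(r, -6) = (-7*(-37))*(-2 - I*sqrt(5)) = 259*(-2 - I*sqrt(5)) = -518 - 259*I*sqrt(5)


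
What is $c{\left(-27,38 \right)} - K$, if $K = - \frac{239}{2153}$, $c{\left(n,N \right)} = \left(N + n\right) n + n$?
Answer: $- \frac{697333}{2153} \approx -323.89$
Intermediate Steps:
$c{\left(n,N \right)} = n + n \left(N + n\right)$ ($c{\left(n,N \right)} = n \left(N + n\right) + n = n + n \left(N + n\right)$)
$K = - \frac{239}{2153}$ ($K = \left(-239\right) \frac{1}{2153} = - \frac{239}{2153} \approx -0.11101$)
$c{\left(-27,38 \right)} - K = - 27 \left(1 + 38 - 27\right) - - \frac{239}{2153} = \left(-27\right) 12 + \frac{239}{2153} = -324 + \frac{239}{2153} = - \frac{697333}{2153}$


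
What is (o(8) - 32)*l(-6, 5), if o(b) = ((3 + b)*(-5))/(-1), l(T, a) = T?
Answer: -138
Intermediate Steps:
o(b) = 15 + 5*b (o(b) = (-15 - 5*b)*(-1) = 15 + 5*b)
(o(8) - 32)*l(-6, 5) = ((15 + 5*8) - 32)*(-6) = ((15 + 40) - 32)*(-6) = (55 - 32)*(-6) = 23*(-6) = -138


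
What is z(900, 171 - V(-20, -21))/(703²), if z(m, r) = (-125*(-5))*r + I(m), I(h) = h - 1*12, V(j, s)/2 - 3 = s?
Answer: 130263/494209 ≈ 0.26358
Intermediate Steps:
V(j, s) = 6 + 2*s
I(h) = -12 + h (I(h) = h - 12 = -12 + h)
z(m, r) = -12 + m + 625*r (z(m, r) = (-125*(-5))*r + (-12 + m) = 625*r + (-12 + m) = -12 + m + 625*r)
z(900, 171 - V(-20, -21))/(703²) = (-12 + 900 + 625*(171 - (6 + 2*(-21))))/(703²) = (-12 + 900 + 625*(171 - (6 - 42)))/494209 = (-12 + 900 + 625*(171 - 1*(-36)))*(1/494209) = (-12 + 900 + 625*(171 + 36))*(1/494209) = (-12 + 900 + 625*207)*(1/494209) = (-12 + 900 + 129375)*(1/494209) = 130263*(1/494209) = 130263/494209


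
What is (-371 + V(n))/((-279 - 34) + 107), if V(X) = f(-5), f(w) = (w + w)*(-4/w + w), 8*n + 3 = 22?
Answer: 329/206 ≈ 1.5971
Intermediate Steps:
n = 19/8 (n = -3/8 + (1/8)*22 = -3/8 + 11/4 = 19/8 ≈ 2.3750)
f(w) = 2*w*(w - 4/w) (f(w) = (2*w)*(w - 4/w) = 2*w*(w - 4/w))
V(X) = 42 (V(X) = -8 + 2*(-5)**2 = -8 + 2*25 = -8 + 50 = 42)
(-371 + V(n))/((-279 - 34) + 107) = (-371 + 42)/((-279 - 34) + 107) = -329/(-313 + 107) = -329/(-206) = -329*(-1/206) = 329/206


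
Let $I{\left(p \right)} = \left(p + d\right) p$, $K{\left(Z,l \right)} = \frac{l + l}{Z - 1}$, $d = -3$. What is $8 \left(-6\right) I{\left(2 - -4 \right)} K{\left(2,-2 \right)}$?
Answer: $3456$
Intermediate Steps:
$K{\left(Z,l \right)} = \frac{2 l}{-1 + Z}$
$I{\left(p \right)} = p \left(-3 + p\right)$ ($I{\left(p \right)} = \left(p - 3\right) p = \left(-3 + p\right) p = p \left(-3 + p\right)$)
$8 \left(-6\right) I{\left(2 - -4 \right)} K{\left(2,-2 \right)} = 8 \left(-6\right) \left(2 - -4\right) \left(-3 + \left(2 - -4\right)\right) 2 \left(-2\right) \frac{1}{-1 + 2} = - 48 \left(2 + 4\right) \left(-3 + \left(2 + 4\right)\right) 2 \left(-2\right) 1^{-1} = - 48 \cdot 6 \left(-3 + 6\right) 2 \left(-2\right) 1 = - 48 \cdot 6 \cdot 3 \left(-4\right) = \left(-48\right) 18 \left(-4\right) = \left(-864\right) \left(-4\right) = 3456$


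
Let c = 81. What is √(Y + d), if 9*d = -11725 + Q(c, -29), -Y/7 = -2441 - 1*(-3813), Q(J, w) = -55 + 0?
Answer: 2*I*√24554/3 ≈ 104.46*I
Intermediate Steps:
Q(J, w) = -55
Y = -9604 (Y = -7*(-2441 - 1*(-3813)) = -7*(-2441 + 3813) = -7*1372 = -9604)
d = -11780/9 (d = (-11725 - 55)/9 = (⅑)*(-11780) = -11780/9 ≈ -1308.9)
√(Y + d) = √(-9604 - 11780/9) = √(-98216/9) = 2*I*√24554/3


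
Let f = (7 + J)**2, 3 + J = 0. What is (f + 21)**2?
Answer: 1369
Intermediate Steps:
J = -3 (J = -3 + 0 = -3)
f = 16 (f = (7 - 3)**2 = 4**2 = 16)
(f + 21)**2 = (16 + 21)**2 = 37**2 = 1369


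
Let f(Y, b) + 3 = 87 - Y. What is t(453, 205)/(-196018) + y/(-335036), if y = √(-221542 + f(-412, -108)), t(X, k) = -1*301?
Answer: 301/196018 - I*√221046/335036 ≈ 0.0015356 - 0.0014033*I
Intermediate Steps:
f(Y, b) = 84 - Y (f(Y, b) = -3 + (87 - Y) = 84 - Y)
t(X, k) = -301
y = I*√221046 (y = √(-221542 + (84 - 1*(-412))) = √(-221542 + (84 + 412)) = √(-221542 + 496) = √(-221046) = I*√221046 ≈ 470.16*I)
t(453, 205)/(-196018) + y/(-335036) = -301/(-196018) + (I*√221046)/(-335036) = -301*(-1/196018) + (I*√221046)*(-1/335036) = 301/196018 - I*√221046/335036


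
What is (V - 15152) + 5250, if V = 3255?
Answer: -6647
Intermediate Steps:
(V - 15152) + 5250 = (3255 - 15152) + 5250 = -11897 + 5250 = -6647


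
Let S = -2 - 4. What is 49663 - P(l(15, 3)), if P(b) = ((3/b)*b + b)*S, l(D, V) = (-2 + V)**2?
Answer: 49687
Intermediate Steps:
S = -6
P(b) = -18 - 6*b (P(b) = ((3/b)*b + b)*(-6) = (3 + b)*(-6) = -18 - 6*b)
49663 - P(l(15, 3)) = 49663 - (-18 - 6*(-2 + 3)**2) = 49663 - (-18 - 6*1**2) = 49663 - (-18 - 6*1) = 49663 - (-18 - 6) = 49663 - 1*(-24) = 49663 + 24 = 49687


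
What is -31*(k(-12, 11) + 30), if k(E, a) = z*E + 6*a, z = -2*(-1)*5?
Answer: 744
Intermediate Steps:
z = 10 (z = 2*5 = 10)
k(E, a) = 6*a + 10*E (k(E, a) = 10*E + 6*a = 6*a + 10*E)
-31*(k(-12, 11) + 30) = -31*((6*11 + 10*(-12)) + 30) = -31*((66 - 120) + 30) = -31*(-54 + 30) = -31*(-24) = 744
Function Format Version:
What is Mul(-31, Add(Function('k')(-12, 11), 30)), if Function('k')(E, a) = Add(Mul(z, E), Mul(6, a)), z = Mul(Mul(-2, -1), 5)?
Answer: 744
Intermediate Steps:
z = 10 (z = Mul(2, 5) = 10)
Function('k')(E, a) = Add(Mul(6, a), Mul(10, E)) (Function('k')(E, a) = Add(Mul(10, E), Mul(6, a)) = Add(Mul(6, a), Mul(10, E)))
Mul(-31, Add(Function('k')(-12, 11), 30)) = Mul(-31, Add(Add(Mul(6, 11), Mul(10, -12)), 30)) = Mul(-31, Add(Add(66, -120), 30)) = Mul(-31, Add(-54, 30)) = Mul(-31, -24) = 744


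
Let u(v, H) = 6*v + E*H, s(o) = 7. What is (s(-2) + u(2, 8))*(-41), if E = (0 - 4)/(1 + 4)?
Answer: -2583/5 ≈ -516.60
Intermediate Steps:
E = -⅘ (E = -4/5 = -4*⅕ = -⅘ ≈ -0.80000)
u(v, H) = 6*v - 4*H/5
(s(-2) + u(2, 8))*(-41) = (7 + (6*2 - ⅘*8))*(-41) = (7 + (12 - 32/5))*(-41) = (7 + 28/5)*(-41) = (63/5)*(-41) = -2583/5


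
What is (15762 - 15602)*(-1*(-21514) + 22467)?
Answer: 7036960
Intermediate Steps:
(15762 - 15602)*(-1*(-21514) + 22467) = 160*(21514 + 22467) = 160*43981 = 7036960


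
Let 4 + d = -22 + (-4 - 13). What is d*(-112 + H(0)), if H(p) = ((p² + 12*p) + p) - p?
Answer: 4816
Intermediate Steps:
H(p) = p² + 12*p (H(p) = (p² + 13*p) - p = p² + 12*p)
d = -43 (d = -4 + (-22 + (-4 - 13)) = -4 + (-22 - 17) = -4 - 39 = -43)
d*(-112 + H(0)) = -43*(-112 + 0*(12 + 0)) = -43*(-112 + 0*12) = -43*(-112 + 0) = -43*(-112) = 4816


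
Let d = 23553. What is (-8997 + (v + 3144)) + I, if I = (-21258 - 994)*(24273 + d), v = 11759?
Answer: -1064218246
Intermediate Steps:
I = -1064224152 (I = (-21258 - 994)*(24273 + 23553) = -22252*47826 = -1064224152)
(-8997 + (v + 3144)) + I = (-8997 + (11759 + 3144)) - 1064224152 = (-8997 + 14903) - 1064224152 = 5906 - 1064224152 = -1064218246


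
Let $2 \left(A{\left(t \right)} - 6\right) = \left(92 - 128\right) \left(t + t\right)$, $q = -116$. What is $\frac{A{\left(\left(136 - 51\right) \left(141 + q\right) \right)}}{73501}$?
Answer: $- \frac{76494}{73501} \approx -1.0407$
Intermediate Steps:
$A{\left(t \right)} = 6 - 36 t$ ($A{\left(t \right)} = 6 + \frac{\left(92 - 128\right) \left(t + t\right)}{2} = 6 + \frac{\left(-36\right) 2 t}{2} = 6 + \frac{\left(-72\right) t}{2} = 6 - 36 t$)
$\frac{A{\left(\left(136 - 51\right) \left(141 + q\right) \right)}}{73501} = \frac{6 - 36 \left(136 - 51\right) \left(141 - 116\right)}{73501} = \left(6 - 36 \cdot 85 \cdot 25\right) \frac{1}{73501} = \left(6 - 76500\right) \frac{1}{73501} = \left(-76494\right) \frac{1}{73501} = - \frac{76494}{73501}$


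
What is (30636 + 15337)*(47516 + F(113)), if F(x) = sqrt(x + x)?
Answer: 2184453068 + 45973*sqrt(226) ≈ 2.1851e+9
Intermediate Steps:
F(x) = sqrt(2)*sqrt(x) (F(x) = sqrt(2*x) = sqrt(2)*sqrt(x))
(30636 + 15337)*(47516 + F(113)) = (30636 + 15337)*(47516 + sqrt(2)*sqrt(113)) = 45973*(47516 + sqrt(226)) = 2184453068 + 45973*sqrt(226)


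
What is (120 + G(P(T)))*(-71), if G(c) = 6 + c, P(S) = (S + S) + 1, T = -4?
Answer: -8449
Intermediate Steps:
P(S) = 1 + 2*S (P(S) = 2*S + 1 = 1 + 2*S)
(120 + G(P(T)))*(-71) = (120 + (6 + (1 + 2*(-4))))*(-71) = (120 + (6 + (1 - 8)))*(-71) = (120 + (6 - 7))*(-71) = (120 - 1)*(-71) = 119*(-71) = -8449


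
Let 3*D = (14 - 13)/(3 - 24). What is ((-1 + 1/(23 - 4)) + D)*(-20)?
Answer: 23060/1197 ≈ 19.265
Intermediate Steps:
D = -1/63 (D = ((14 - 13)/(3 - 24))/3 = (1/(-21))/3 = (1*(-1/21))/3 = (⅓)*(-1/21) = -1/63 ≈ -0.015873)
((-1 + 1/(23 - 4)) + D)*(-20) = ((-1 + 1/(23 - 4)) - 1/63)*(-20) = ((-1 + 1/19) - 1/63)*(-20) = (-18/19 - 1/63)*(-20) = -1153/1197*(-20) = 23060/1197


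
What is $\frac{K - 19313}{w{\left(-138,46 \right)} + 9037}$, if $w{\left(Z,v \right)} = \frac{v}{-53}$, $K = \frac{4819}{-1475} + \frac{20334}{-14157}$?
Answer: $- \frac{7126451960008}{3333499830375} \approx -2.1378$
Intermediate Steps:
$K = - \frac{32738411}{6960525}$ ($K = 4819 \left(- \frac{1}{1475}\right) + 20334 \left(- \frac{1}{14157}\right) = - \frac{4819}{1475} - \frac{6778}{4719} = - \frac{32738411}{6960525} \approx -4.7034$)
$w{\left(Z,v \right)} = - \frac{v}{53}$ ($w{\left(Z,v \right)} = v \left(- \frac{1}{53}\right) = - \frac{v}{53}$)
$\frac{K - 19313}{w{\left(-138,46 \right)} + 9037} = \frac{- \frac{32738411}{6960525} - 19313}{\left(- \frac{1}{53}\right) 46 + 9037} = - \frac{134461357736}{6960525 \left(- \frac{46}{53} + 9037\right)} = - \frac{134461357736}{6960525 \cdot \frac{478915}{53}} = \left(- \frac{134461357736}{6960525}\right) \frac{53}{478915} = - \frac{7126451960008}{3333499830375}$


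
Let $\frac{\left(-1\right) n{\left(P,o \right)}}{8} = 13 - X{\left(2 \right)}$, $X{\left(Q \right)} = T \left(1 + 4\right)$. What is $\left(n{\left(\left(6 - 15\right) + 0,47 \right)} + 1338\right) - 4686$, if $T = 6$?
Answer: $-3212$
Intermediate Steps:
$X{\left(Q \right)} = 30$ ($X{\left(Q \right)} = 6 \left(1 + 4\right) = 6 \cdot 5 = 30$)
$n{\left(P,o \right)} = 136$ ($n{\left(P,o \right)} = - 8 \left(13 - 30\right) = \left(-8\right) \left(-17\right) = 136$)
$\left(n{\left(\left(6 - 15\right) + 0,47 \right)} + 1338\right) - 4686 = \left(136 + 1338\right) - 4686 = 1474 - 4686 = -3212$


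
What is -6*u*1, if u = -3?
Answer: 18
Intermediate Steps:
-6*u*1 = -6*(-3)*1 = 18*1 = 18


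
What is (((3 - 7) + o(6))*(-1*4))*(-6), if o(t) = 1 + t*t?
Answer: 792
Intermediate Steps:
o(t) = 1 + t²
(((3 - 7) + o(6))*(-1*4))*(-6) = (((3 - 7) + (1 + 6²))*(-1*4))*(-6) = ((-4 + (1 + 36))*(-4))*(-6) = ((-4 + 37)*(-4))*(-6) = (33*(-4))*(-6) = -132*(-6) = 792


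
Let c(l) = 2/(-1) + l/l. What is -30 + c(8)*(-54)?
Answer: 24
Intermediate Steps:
c(l) = -1 (c(l) = 2*(-1) + 1 = -2 + 1 = -1)
-30 + c(8)*(-54) = -30 - 1*(-54) = -30 + 54 = 24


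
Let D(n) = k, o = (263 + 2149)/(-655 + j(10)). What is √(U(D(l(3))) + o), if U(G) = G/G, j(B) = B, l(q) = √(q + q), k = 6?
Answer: I*√126635/215 ≈ 1.6552*I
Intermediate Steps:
l(q) = √2*√q (l(q) = √(2*q) = √2*√q)
o = -804/215 (o = (263 + 2149)/(-655 + 10) = 2412/(-645) = 2412*(-1/645) = -804/215 ≈ -3.7395)
D(n) = 6
U(G) = 1
√(U(D(l(3))) + o) = √(1 - 804/215) = √(-589/215) = I*√126635/215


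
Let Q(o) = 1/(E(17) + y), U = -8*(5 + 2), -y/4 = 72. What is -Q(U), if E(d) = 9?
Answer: 1/279 ≈ 0.0035842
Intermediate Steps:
y = -288 (y = -4*72 = -288)
U = -56 (U = -8*7 = -56)
Q(o) = -1/279 (Q(o) = 1/(9 - 288) = 1/(-279) = -1/279)
-Q(U) = -1*(-1/279) = 1/279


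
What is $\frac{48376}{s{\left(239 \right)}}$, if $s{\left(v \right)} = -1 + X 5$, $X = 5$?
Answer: $\frac{6047}{3} \approx 2015.7$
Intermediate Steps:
$s{\left(v \right)} = 24$ ($s{\left(v \right)} = -1 + 5 \cdot 5 = -1 + 25 = 24$)
$\frac{48376}{s{\left(239 \right)}} = \frac{48376}{24} = 48376 \cdot \frac{1}{24} = \frac{6047}{3}$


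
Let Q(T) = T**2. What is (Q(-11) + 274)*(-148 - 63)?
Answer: -83345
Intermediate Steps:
(Q(-11) + 274)*(-148 - 63) = ((-11)**2 + 274)*(-148 - 63) = (121 + 274)*(-211) = 395*(-211) = -83345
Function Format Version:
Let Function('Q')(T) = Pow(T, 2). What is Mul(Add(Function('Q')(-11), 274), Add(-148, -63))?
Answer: -83345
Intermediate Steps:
Mul(Add(Function('Q')(-11), 274), Add(-148, -63)) = Mul(Add(Pow(-11, 2), 274), Add(-148, -63)) = Mul(Add(121, 274), -211) = Mul(395, -211) = -83345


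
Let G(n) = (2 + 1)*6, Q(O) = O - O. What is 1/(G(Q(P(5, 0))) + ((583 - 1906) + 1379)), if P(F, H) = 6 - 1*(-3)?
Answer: 1/74 ≈ 0.013514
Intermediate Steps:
P(F, H) = 9 (P(F, H) = 6 + 3 = 9)
Q(O) = 0
G(n) = 18 (G(n) = 3*6 = 18)
1/(G(Q(P(5, 0))) + ((583 - 1906) + 1379)) = 1/(18 + ((583 - 1906) + 1379)) = 1/(18 + (-1323 + 1379)) = 1/(18 + 56) = 1/74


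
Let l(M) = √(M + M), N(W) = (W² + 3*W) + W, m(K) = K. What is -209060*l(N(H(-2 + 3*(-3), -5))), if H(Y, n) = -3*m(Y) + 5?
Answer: -418120*√798 ≈ -1.1811e+7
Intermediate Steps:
H(Y, n) = 5 - 3*Y (H(Y, n) = -3*Y + 5 = 5 - 3*Y)
N(W) = W² + 4*W
l(M) = √2*√M (l(M) = √(2*M) = √2*√M)
-209060*l(N(H(-2 + 3*(-3), -5))) = -209060*√2*√((5 - 3*(-2 + 3*(-3)))*(4 + (5 - 3*(-2 + 3*(-3))))) = -209060*√2*√((5 - 3*(-2 - 9))*(4 + (5 - 3*(-2 - 9)))) = -209060*√2*√((5 - 3*(-11))*(4 + (5 - 3*(-11)))) = -209060*√2*√((5 + 33)*(4 + (5 + 33))) = -209060*√2*√(38*(4 + 38)) = -209060*√2*√(38*42) = -209060*√2*√1596 = -209060*√2*2*√399 = -418120*√798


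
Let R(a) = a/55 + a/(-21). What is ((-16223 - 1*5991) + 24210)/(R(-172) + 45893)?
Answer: 4620/106237 ≈ 0.043488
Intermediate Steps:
R(a) = -34*a/1155 (R(a) = a*(1/55) + a*(-1/21) = a/55 - a/21 = -34*a/1155)
((-16223 - 1*5991) + 24210)/(R(-172) + 45893) = ((-16223 - 1*5991) + 24210)/(-34/1155*(-172) + 45893) = ((-16223 - 5991) + 24210)/(5848/1155 + 45893) = (-22214 + 24210)/(53012263/1155) = 1996*(1155/53012263) = 4620/106237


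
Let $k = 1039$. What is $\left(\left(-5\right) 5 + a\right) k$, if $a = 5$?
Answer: $-20780$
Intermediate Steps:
$\left(\left(-5\right) 5 + a\right) k = \left(\left(-5\right) 5 + 5\right) 1039 = \left(-25 + 5\right) 1039 = \left(-20\right) 1039 = -20780$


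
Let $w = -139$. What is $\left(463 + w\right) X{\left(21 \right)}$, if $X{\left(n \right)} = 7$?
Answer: $2268$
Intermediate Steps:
$\left(463 + w\right) X{\left(21 \right)} = \left(463 - 139\right) 7 = 324 \cdot 7 = 2268$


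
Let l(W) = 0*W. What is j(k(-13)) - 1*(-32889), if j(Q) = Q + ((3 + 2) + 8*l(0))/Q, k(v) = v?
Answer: 427383/13 ≈ 32876.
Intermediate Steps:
l(W) = 0
j(Q) = Q + 5/Q (j(Q) = Q + ((3 + 2) + 8*0)/Q = Q + (5 + 0)/Q = Q + 5/Q)
j(k(-13)) - 1*(-32889) = (-13 + 5/(-13)) - 1*(-32889) = (-13 + 5*(-1/13)) + 32889 = (-13 - 5/13) + 32889 = -174/13 + 32889 = 427383/13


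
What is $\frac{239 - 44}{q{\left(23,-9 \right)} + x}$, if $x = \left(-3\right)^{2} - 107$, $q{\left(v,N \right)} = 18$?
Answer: $- \frac{39}{16} \approx -2.4375$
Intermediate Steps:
$x = -98$ ($x = 9 - 107 = -98$)
$\frac{239 - 44}{q{\left(23,-9 \right)} + x} = \frac{239 - 44}{18 - 98} = \frac{195}{-80} = 195 \left(- \frac{1}{80}\right) = - \frac{39}{16}$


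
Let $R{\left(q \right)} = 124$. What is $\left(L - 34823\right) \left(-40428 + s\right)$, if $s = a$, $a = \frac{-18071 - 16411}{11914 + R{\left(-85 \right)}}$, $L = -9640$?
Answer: $\frac{10820221023699}{6019} \approx 1.7977 \cdot 10^{9}$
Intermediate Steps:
$a = - \frac{17241}{6019}$ ($a = \frac{-18071 - 16411}{11914 + 124} = - \frac{34482}{12038} = \left(-34482\right) \frac{1}{12038} = - \frac{17241}{6019} \approx -2.8644$)
$s = - \frac{17241}{6019} \approx -2.8644$
$\left(L - 34823\right) \left(-40428 + s\right) = \left(-9640 - 34823\right) \left(-40428 - \frac{17241}{6019}\right) = \left(-44463\right) \left(- \frac{243353373}{6019}\right) = \frac{10820221023699}{6019}$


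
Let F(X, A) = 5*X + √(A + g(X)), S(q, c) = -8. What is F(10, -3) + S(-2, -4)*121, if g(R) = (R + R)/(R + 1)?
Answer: -918 + I*√143/11 ≈ -918.0 + 1.0871*I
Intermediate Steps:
g(R) = 2*R/(1 + R) (g(R) = (2*R)/(1 + R) = 2*R/(1 + R))
F(X, A) = √(A + 2*X/(1 + X)) + 5*X (F(X, A) = 5*X + √(A + 2*X/(1 + X)) = √(A + 2*X/(1 + X)) + 5*X)
F(10, -3) + S(-2, -4)*121 = (√((2*10 - 3*(1 + 10))/(1 + 10)) + 5*10) - 8*121 = (√((20 - 3*11)/11) + 50) - 968 = (√((20 - 33)/11) + 50) - 968 = (√((1/11)*(-13)) + 50) - 968 = (√(-13/11) + 50) - 968 = (I*√143/11 + 50) - 968 = (50 + I*√143/11) - 968 = -918 + I*√143/11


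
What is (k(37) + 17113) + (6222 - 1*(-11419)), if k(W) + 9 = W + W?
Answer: 34819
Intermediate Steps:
k(W) = -9 + 2*W (k(W) = -9 + (W + W) = -9 + 2*W)
(k(37) + 17113) + (6222 - 1*(-11419)) = ((-9 + 2*37) + 17113) + (6222 - 1*(-11419)) = ((-9 + 74) + 17113) + (6222 + 11419) = (65 + 17113) + 17641 = 17178 + 17641 = 34819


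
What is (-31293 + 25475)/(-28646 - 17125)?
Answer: 5818/45771 ≈ 0.12711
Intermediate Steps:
(-31293 + 25475)/(-28646 - 17125) = -5818/(-45771) = -5818*(-1/45771) = 5818/45771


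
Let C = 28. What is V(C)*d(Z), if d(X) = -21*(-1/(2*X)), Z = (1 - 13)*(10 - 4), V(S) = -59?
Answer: 413/48 ≈ 8.6042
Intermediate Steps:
Z = -72 (Z = -12*6 = -72)
d(X) = 21/(2*X) (d(X) = -21*(-1/(2*X)) = -(-21)/(2*X) = 21/(2*X))
V(C)*d(Z) = -1239/(2*(-72)) = -1239*(-1)/(2*72) = -59*(-7/48) = 413/48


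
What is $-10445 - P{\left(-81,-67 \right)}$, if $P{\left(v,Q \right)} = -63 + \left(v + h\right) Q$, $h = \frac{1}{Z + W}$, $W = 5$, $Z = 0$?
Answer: $- \frac{78978}{5} \approx -15796.0$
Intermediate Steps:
$h = \frac{1}{5}$ ($h = \frac{1}{0 + 5} = \frac{1}{5} \approx 0.2$)
$P{\left(v,Q \right)} = -63 + Q \left(\frac{1}{5} + v\right)$ ($P{\left(v,Q \right)} = -63 + \left(v + \frac{1}{5}\right) Q = -63 + \left(\frac{1}{5} + v\right) Q = -63 + Q \left(\frac{1}{5} + v\right)$)
$-10445 - P{\left(-81,-67 \right)} = -10445 - \left(-63 + \frac{1}{5} \left(-67\right) - -5427\right) = -10445 - \left(-63 - \frac{67}{5} + 5427\right) = -10445 - \frac{26753}{5} = - \frac{78978}{5}$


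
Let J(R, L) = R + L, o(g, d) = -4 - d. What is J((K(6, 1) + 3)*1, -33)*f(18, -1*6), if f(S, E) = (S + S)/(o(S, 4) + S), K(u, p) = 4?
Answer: -468/5 ≈ -93.600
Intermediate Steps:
f(S, E) = 2*S/(-8 + S) (f(S, E) = (S + S)/((-4 - 1*4) + S) = (2*S)/((-4 - 4) + S) = (2*S)/(-8 + S) = 2*S/(-8 + S))
J(R, L) = L + R
J((K(6, 1) + 3)*1, -33)*f(18, -1*6) = (-33 + (4 + 3)*1)*(2*18/(-8 + 18)) = (-33 + 7*1)*(2*18/10) = (-33 + 7)*(2*18*(⅒)) = -26*18/5 = -468/5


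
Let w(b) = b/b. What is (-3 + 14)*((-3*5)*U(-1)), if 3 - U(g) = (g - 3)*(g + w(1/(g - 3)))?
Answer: -495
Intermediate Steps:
w(b) = 1
U(g) = 3 - (1 + g)*(-3 + g) (U(g) = 3 - (g - 3)*(g + 1) = 3 - (-3 + g)*(1 + g) = 3 - (1 + g)*(-3 + g))
(-3 + 14)*((-3*5)*U(-1)) = (-3 + 14)*((-3*5)*(6 - 1*(-1)² + 2*(-1))) = 11*(-15*(6 - 1*1 - 2)) = 11*(-15*(6 - 1 - 2)) = 11*(-15*3) = 11*(-45) = -495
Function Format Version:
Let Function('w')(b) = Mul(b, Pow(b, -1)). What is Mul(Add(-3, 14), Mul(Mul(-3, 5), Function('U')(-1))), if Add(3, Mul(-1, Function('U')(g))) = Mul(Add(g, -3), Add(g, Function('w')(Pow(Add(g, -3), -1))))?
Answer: -495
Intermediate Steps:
Function('w')(b) = 1
Function('U')(g) = Add(3, Mul(-1, Add(1, g), Add(-3, g))) (Function('U')(g) = Add(3, Mul(-1, Mul(Add(g, -3), Add(g, 1)))) = Add(3, Mul(-1, Mul(Add(-3, g), Add(1, g)))) = Add(3, Mul(-1, Mul(Add(1, g), Add(-3, g)))) = Add(3, Mul(-1, Add(1, g), Add(-3, g))))
Mul(Add(-3, 14), Mul(Mul(-3, 5), Function('U')(-1))) = Mul(Add(-3, 14), Mul(Mul(-3, 5), Add(6, Mul(-1, Pow(-1, 2)), Mul(2, -1)))) = Mul(11, Mul(-15, Add(6, Mul(-1, 1), -2))) = Mul(11, Mul(-15, Add(6, -1, -2))) = Mul(11, Mul(-15, 3)) = Mul(11, -45) = -495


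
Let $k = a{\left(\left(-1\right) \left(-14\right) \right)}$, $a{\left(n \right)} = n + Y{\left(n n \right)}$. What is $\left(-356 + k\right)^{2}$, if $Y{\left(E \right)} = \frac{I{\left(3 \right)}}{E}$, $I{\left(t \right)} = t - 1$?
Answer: $\frac{1123255225}{9604} \approx 1.1696 \cdot 10^{5}$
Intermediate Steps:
$I{\left(t \right)} = -1 + t$
$Y{\left(E \right)} = \frac{2}{E}$ ($Y{\left(E \right)} = \frac{-1 + 3}{E} = \frac{2}{E}$)
$a{\left(n \right)} = n + \frac{2}{n^{2}}$ ($a{\left(n \right)} = n + \frac{2}{n n} = n + \frac{2}{n^{2}}$)
$k = \frac{1373}{98}$ ($k = \left(-1\right) \left(-14\right) + \frac{2}{196} = 14 + \frac{2}{196} = 14 + 2 \cdot \frac{1}{196} = 14 + \frac{1}{98} = \frac{1373}{98} \approx 14.01$)
$\left(-356 + k\right)^{2} = \left(-356 + \frac{1373}{98}\right)^{2} = \left(- \frac{33515}{98}\right)^{2} = \frac{1123255225}{9604}$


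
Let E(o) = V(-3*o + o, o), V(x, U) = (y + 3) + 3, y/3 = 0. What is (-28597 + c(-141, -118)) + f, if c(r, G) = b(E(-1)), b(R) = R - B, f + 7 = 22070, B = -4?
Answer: -6524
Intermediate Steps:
f = 22063 (f = -7 + 22070 = 22063)
y = 0 (y = 3*0 = 0)
V(x, U) = 6 (V(x, U) = (0 + 3) + 3 = 3 + 3 = 6)
E(o) = 6
b(R) = 4 + R (b(R) = R - 1*(-4) = R + 4 = 4 + R)
c(r, G) = 10 (c(r, G) = 4 + 6 = 10)
(-28597 + c(-141, -118)) + f = (-28597 + 10) + 22063 = -28587 + 22063 = -6524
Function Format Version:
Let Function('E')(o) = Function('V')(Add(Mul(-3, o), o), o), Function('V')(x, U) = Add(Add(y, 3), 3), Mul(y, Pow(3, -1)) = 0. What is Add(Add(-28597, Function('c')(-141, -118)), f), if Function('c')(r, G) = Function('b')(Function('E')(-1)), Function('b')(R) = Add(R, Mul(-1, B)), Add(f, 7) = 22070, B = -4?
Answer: -6524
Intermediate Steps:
f = 22063 (f = Add(-7, 22070) = 22063)
y = 0 (y = Mul(3, 0) = 0)
Function('V')(x, U) = 6 (Function('V')(x, U) = Add(Add(0, 3), 3) = Add(3, 3) = 6)
Function('E')(o) = 6
Function('b')(R) = Add(4, R) (Function('b')(R) = Add(R, Mul(-1, -4)) = Add(R, 4) = Add(4, R))
Function('c')(r, G) = 10 (Function('c')(r, G) = Add(4, 6) = 10)
Add(Add(-28597, Function('c')(-141, -118)), f) = Add(Add(-28597, 10), 22063) = Add(-28587, 22063) = -6524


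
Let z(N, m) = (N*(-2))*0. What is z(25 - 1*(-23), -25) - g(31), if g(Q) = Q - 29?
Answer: -2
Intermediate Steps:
g(Q) = -29 + Q
z(N, m) = 0 (z(N, m) = -2*N*0 = 0)
z(25 - 1*(-23), -25) - g(31) = 0 - (-29 + 31) = 0 - 1*2 = 0 - 2 = -2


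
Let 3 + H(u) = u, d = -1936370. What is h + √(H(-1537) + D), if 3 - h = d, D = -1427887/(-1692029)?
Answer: 1936373 + I*√4406545664522417/1692029 ≈ 1.9364e+6 + 39.232*I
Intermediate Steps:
D = 1427887/1692029 (D = -1427887*(-1/1692029) = 1427887/1692029 ≈ 0.84389)
H(u) = -3 + u
h = 1936373 (h = 3 - 1*(-1936370) = 3 + 1936370 = 1936373)
h + √(H(-1537) + D) = 1936373 + √((-3 - 1537) + 1427887/1692029) = 1936373 + √(-1540 + 1427887/1692029) = 1936373 + √(-2604296773/1692029) = 1936373 + I*√4406545664522417/1692029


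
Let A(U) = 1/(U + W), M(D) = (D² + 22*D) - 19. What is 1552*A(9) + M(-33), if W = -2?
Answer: 3960/7 ≈ 565.71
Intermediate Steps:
M(D) = -19 + D² + 22*D
A(U) = 1/(-2 + U) (A(U) = 1/(U - 2) = 1/(-2 + U))
1552*A(9) + M(-33) = 1552/(-2 + 9) + (-19 + (-33)² + 22*(-33)) = 1552/7 + (-19 + 1089 - 726) = 1552*(⅐) + 344 = 1552/7 + 344 = 3960/7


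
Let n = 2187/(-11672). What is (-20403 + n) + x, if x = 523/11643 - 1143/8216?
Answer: -1423805437799681/69783158796 ≈ -20403.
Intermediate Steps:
n = -2187/11672 (n = 2187*(-1/11672) = -2187/11672 ≈ -0.18737)
x = -9010981/95658888 (x = 523*(1/11643) - 1143*1/8216 = 523/11643 - 1143/8216 = -9010981/95658888 ≈ -0.094199)
(-20403 + n) + x = (-20403 - 2187/11672) - 9010981/95658888 = -238146003/11672 - 9010981/95658888 = -1423805437799681/69783158796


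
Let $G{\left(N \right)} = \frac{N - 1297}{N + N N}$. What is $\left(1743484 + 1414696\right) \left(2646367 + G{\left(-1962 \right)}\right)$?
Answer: $\frac{16078056560574182150}{1923741} \approx 8.3577 \cdot 10^{12}$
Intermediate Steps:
$G{\left(N \right)} = \frac{-1297 + N}{N + N^{2}}$
$\left(1743484 + 1414696\right) \left(2646367 + G{\left(-1962 \right)}\right) = \left(1743484 + 1414696\right) \left(2646367 + \frac{-1297 - 1962}{\left(-1962\right) \left(1 - 1962\right)}\right) = 3158180 \left(2646367 - \frac{1}{1962} \frac{1}{-1961} \left(-3259\right)\right) = 3158180 \left(2646367 - \left(- \frac{1}{3847482}\right) \left(-3259\right)\right) = 3158180 \left(2646367 - \frac{3259}{3847482}\right) = 3158180 \cdot \frac{10181849394635}{3847482} = \frac{16078056560574182150}{1923741}$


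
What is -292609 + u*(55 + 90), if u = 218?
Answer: -260999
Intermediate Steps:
-292609 + u*(55 + 90) = -292609 + 218*(55 + 90) = -292609 + 218*145 = -292609 + 31610 = -260999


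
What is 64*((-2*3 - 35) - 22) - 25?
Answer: -4057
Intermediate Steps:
64*((-2*3 - 35) - 22) - 25 = 64*((-6 - 35) - 22) - 25 = 64*(-41 - 22) - 25 = 64*(-63) - 25 = -4032 - 25 = -4057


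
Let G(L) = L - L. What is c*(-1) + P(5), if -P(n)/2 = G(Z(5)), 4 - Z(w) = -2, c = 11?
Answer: -11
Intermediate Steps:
Z(w) = 6 (Z(w) = 4 - 1*(-2) = 4 + 2 = 6)
G(L) = 0
P(n) = 0 (P(n) = -2*0 = 0)
c*(-1) + P(5) = 11*(-1) + 0 = -11 + 0 = -11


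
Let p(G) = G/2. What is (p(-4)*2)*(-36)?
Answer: 144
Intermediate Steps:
p(G) = G/2 (p(G) = G*(½) = G/2)
(p(-4)*2)*(-36) = (((½)*(-4))*2)*(-36) = -2*2*(-36) = -4*(-36) = 144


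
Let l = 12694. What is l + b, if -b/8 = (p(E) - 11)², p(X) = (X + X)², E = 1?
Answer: 12302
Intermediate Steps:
p(X) = 4*X² (p(X) = (2*X)² = 4*X²)
b = -392 (b = -8*(4*1² - 11)² = -8*(4*1 - 11)² = -8*(4 - 11)² = -8*(-7)² = -8*49 = -392)
l + b = 12694 - 392 = 12302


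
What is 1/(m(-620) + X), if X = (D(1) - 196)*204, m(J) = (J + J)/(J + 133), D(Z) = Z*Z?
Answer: -487/19371620 ≈ -2.5140e-5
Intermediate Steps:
D(Z) = Z²
m(J) = 2*J/(133 + J) (m(J) = (2*J)/(133 + J) = 2*J/(133 + J))
X = -39780 (X = (1² - 196)*204 = (1 - 196)*204 = -195*204 = -39780)
1/(m(-620) + X) = 1/(2*(-620)/(133 - 620) - 39780) = 1/(2*(-620)/(-487) - 39780) = 1/(2*(-620)*(-1/487) - 39780) = 1/(1240/487 - 39780) = 1/(-19371620/487) = -487/19371620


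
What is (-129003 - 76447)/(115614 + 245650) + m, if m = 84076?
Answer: 15186713307/180632 ≈ 84075.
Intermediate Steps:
(-129003 - 76447)/(115614 + 245650) + m = (-129003 - 76447)/(115614 + 245650) + 84076 = -205450/361264 + 84076 = -205450*1/361264 + 84076 = -102725/180632 + 84076 = 15186713307/180632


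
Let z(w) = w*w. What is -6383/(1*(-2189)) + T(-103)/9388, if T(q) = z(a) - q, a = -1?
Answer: 15037815/5137583 ≈ 2.9270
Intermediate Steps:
z(w) = w²
T(q) = 1 - q (T(q) = (-1)² - q = 1 - q)
-6383/(1*(-2189)) + T(-103)/9388 = -6383/(1*(-2189)) + (1 - 1*(-103))/9388 = -6383/(-2189) + (1 + 103)*(1/9388) = -6383*(-1/2189) + 104*(1/9388) = 6383/2189 + 26/2347 = 15037815/5137583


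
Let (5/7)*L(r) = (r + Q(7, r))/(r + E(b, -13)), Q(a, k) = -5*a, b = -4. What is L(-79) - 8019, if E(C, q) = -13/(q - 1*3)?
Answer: -16715359/2085 ≈ -8017.0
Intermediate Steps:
E(C, q) = -13/(-3 + q) (E(C, q) = -13/(q - 3) = -13/(-3 + q))
L(r) = 7*(-35 + r)/(5*(13/16 + r)) (L(r) = 7*((r - 5*7)/(r - 13/(-3 - 13)))/5 = 7*((r - 35)/(r - 13/(-16)))/5 = 7*((-35 + r)/(r - 13*(-1/16)))/5 = 7*((-35 + r)/(r + 13/16))/5 = 7*((-35 + r)/(13/16 + r))/5 = 7*(-35 + r)/(5*(13/16 + r)))
L(-79) - 8019 = 112*(-35 - 79)/(5*(13 + 16*(-79))) - 8019 = (112/5)*(-114)/(13 - 1264) - 8019 = (112/5)*(-114)/(-1251) - 8019 = (112/5)*(-1/1251)*(-114) - 8019 = 4256/2085 - 8019 = -16715359/2085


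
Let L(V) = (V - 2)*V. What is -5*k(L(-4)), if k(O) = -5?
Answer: 25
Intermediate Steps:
L(V) = V*(-2 + V) (L(V) = (-2 + V)*V = V*(-2 + V))
-5*k(L(-4)) = -5*(-5) = 25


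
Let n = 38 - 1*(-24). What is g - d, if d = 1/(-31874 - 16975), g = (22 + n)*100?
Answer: 410331601/48849 ≈ 8400.0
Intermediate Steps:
n = 62 (n = 38 + 24 = 62)
g = 8400 (g = (22 + 62)*100 = 84*100 = 8400)
d = -1/48849 (d = 1/(-48849) = -1/48849 ≈ -2.0471e-5)
g - d = 8400 - 1*(-1/48849) = 8400 + 1/48849 = 410331601/48849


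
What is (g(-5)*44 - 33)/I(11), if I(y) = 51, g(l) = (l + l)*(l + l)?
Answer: 4367/51 ≈ 85.627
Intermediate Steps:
g(l) = 4*l² (g(l) = (2*l)*(2*l) = 4*l²)
(g(-5)*44 - 33)/I(11) = ((4*(-5)²)*44 - 33)/51 = ((4*25)*44 - 33)*(1/51) = (100*44 - 33)*(1/51) = (4400 - 33)*(1/51) = 4367*(1/51) = 4367/51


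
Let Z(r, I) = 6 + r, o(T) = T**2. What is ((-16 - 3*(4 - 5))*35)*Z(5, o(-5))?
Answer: -5005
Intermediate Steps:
((-16 - 3*(4 - 5))*35)*Z(5, o(-5)) = ((-16 - 3*(4 - 5))*35)*(6 + 5) = ((-16 - 3*(-1))*35)*11 = ((-16 - 1*(-3))*35)*11 = ((-16 + 3)*35)*11 = -13*35*11 = -455*11 = -5005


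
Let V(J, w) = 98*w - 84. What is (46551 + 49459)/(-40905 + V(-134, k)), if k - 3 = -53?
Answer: -96010/45889 ≈ -2.0922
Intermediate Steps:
k = -50 (k = 3 - 53 = -50)
V(J, w) = -84 + 98*w
(46551 + 49459)/(-40905 + V(-134, k)) = (46551 + 49459)/(-40905 + (-84 + 98*(-50))) = 96010/(-40905 + (-84 - 4900)) = 96010/(-40905 - 4984) = 96010/(-45889) = 96010*(-1/45889) = -96010/45889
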